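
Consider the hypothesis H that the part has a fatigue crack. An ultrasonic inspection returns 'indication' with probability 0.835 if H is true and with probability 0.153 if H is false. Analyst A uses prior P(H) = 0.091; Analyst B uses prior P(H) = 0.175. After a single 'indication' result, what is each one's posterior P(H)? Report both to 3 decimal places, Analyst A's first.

Analyst A: 0.353; Analyst B: 0.537

The likelihood ratio for an 'indication' result is 0.835/0.153 = 5.4575.
Analyst A: prior odds 0.091/0.909 = 0.10011; posterior odds 0.54635; posterior probability 0.353.
Analyst B: prior odds 0.175/0.825 = 0.21212; posterior odds 1.1577; posterior probability 0.537.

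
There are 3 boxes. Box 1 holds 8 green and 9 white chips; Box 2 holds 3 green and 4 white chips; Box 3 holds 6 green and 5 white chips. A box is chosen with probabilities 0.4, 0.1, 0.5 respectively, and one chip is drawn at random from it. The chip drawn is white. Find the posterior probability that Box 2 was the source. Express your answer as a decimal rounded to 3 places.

Posterior probability ≈ 0.115

Tabulate prior·likelihood by source: [1] prior 0.4, lik 0.5294, product 0.2118; [2] prior 0.1, lik 0.5714, product 0.05714; [3] prior 0.5, lik 0.4545, product 0.2273.
Normalizing constant = 0.49618; the posterior for Box 2 is its product over the sum, 0.05714/0.49618 = 0.115.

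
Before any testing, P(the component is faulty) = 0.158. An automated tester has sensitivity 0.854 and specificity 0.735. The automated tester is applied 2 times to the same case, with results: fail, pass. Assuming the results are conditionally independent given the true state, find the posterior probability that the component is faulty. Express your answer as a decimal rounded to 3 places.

With H the event that the component is faulty, the joint likelihood of the observed sequence is P(data|H) = 0.854·0.146 = 0.12468 and P(data|¬H) = 0.265·0.735 = 0.19478.
Bayes: P(H|data) = 0.158·0.12468 / (0.158·0.12468 + 0.842·0.19478) = 0.019700/0.18370 = 0.1072.

Posterior P(H) ≈ 0.107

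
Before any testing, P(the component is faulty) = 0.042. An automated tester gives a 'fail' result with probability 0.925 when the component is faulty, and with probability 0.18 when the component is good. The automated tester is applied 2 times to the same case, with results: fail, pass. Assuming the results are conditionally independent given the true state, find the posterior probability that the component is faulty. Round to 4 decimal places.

With H the event that the component is faulty, the joint likelihood of the observed sequence is P(data|H) = 0.925·0.075 = 0.069375 and P(data|¬H) = 0.18·0.82 = 0.14760.
Bayes: P(H|data) = 0.042·0.069375 / (0.042·0.069375 + 0.958·0.14760) = 0.0029138/0.14431 = 0.0202.

Posterior P(H) ≈ 0.0202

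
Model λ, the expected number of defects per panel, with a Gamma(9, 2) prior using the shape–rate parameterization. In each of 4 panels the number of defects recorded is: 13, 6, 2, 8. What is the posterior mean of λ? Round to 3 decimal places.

Posterior mean ≈ 6.333

The Poisson likelihood adds the total count to the shape and the number of exposure periods to the rate. Here ∑xᵢ = 29 and n = 4, so shape 9→38 and rate 2→6.
Posterior mean = shape/rate = 38/6 = 6.333.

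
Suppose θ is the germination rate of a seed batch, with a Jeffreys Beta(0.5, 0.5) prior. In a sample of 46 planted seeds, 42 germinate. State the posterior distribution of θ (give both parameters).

Observing 42 successes and 4 failures updates Beta(0.5, 0.5) by adding the success and failure counts to the two shape parameters: α = 0.5+42 = 42.5, β = 0.5+4 = 4.5.

Posterior: Beta(42.5, 4.5)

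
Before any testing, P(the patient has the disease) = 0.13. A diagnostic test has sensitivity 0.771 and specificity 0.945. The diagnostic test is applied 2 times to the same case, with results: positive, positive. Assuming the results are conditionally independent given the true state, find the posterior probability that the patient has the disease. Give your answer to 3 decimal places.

With H the event that the patient has the disease, the joint likelihood of the observed sequence is P(data|H) = 0.771·0.771 = 0.59444 and P(data|¬H) = 0.055·0.055 = 0.0030250.
Bayes: P(H|data) = 0.13·0.59444 / (0.13·0.59444 + 0.87·0.0030250) = 0.077277/0.079909 = 0.9671.

Posterior P(H) ≈ 0.967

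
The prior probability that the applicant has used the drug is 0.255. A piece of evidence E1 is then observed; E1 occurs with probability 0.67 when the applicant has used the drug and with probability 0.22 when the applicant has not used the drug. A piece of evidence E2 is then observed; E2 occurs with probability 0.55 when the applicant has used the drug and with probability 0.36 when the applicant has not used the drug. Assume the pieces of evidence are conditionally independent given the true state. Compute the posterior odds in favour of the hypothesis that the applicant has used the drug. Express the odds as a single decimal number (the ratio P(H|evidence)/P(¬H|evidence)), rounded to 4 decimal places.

Prior odds = 0.255/(1−0.255) = 0.34228.
Likelihood ratio for E1 = 0.67/0.22 = 3.0455.
Likelihood ratio for E2 = 0.55/0.36 = 1.5278.
Posterior odds = prior odds × LR₁ × LR₂ = 1.5926.

Posterior odds ≈ 1.5926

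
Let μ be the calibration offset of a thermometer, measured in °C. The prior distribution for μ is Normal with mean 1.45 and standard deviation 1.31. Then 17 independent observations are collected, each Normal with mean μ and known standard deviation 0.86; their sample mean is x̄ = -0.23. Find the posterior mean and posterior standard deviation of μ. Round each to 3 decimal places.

Posterior mean ≈ -0.188; posterior SD ≈ 0.206

With known σ, the Normal prior is conjugate. Weight on the data is w = (n/σ²)/(n/σ² + 1/τ₀²) = 22.9854/(22.9854+0.582717) = 0.97528.
Posterior mean = w·x̄ + (1−w)·μ₀ = 0.97528·-0.23 + 0.024725·1.45 = -0.188. Posterior variance = 1/(22.9854+0.582717) = 0.0424302, so SD = 0.206.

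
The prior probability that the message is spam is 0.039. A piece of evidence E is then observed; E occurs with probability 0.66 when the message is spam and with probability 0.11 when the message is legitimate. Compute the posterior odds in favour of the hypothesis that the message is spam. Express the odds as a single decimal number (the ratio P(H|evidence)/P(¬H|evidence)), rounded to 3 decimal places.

Posterior odds ≈ 0.243

Prior odds = 0.039/(1−0.039) = 0.040583. In log-odds, ln(0.040583) = -3.2044.
Add log likelihood ratio: ln(6.0000) = 1.7918.
Posterior log-odds = -1.4127, so posterior odds = exp(-1.4127) = 0.24350.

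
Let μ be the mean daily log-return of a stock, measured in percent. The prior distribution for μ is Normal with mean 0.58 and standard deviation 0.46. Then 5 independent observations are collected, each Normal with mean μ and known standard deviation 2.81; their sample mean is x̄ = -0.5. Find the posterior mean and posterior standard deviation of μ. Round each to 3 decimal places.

Prior precision 1/τ₀² = 1/0.46² = 4.72590; data precision n/σ² = 5/2.81² = 0.633224.
Posterior precision = 4.72590 + 0.633224 = 5.35912, giving posterior SD = 1/√5.35912 = 0.432.
Posterior mean = (4.72590·0.58 + 0.633224·-0.5) / 5.35912 = 0.452.

Posterior mean ≈ 0.452; posterior SD ≈ 0.432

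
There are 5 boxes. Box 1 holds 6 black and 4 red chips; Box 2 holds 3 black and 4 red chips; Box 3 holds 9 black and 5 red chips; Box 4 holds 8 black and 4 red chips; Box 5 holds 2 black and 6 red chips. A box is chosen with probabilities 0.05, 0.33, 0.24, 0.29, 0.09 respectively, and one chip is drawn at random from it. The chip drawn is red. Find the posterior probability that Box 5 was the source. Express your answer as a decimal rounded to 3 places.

Posterior probability ≈ 0.147

P(red|Box 1) = 0.4; P(red|Box 2) = 0.5714; P(red|Box 3) = 0.3571; P(red|Box 4) = 0.3333; P(red|Box 5) = 0.75.
Prior × likelihood for each source: 0.05·0.4=0.02000, 0.33·0.5714=0.1886, 0.24·0.3571=0.08571, 0.29·0.3333=0.09667, 0.09·0.75=0.06750. Summing gives P(red) = 0.45845.
P(Box 5 | red) = 0.06750 / 0.45845 = 0.147.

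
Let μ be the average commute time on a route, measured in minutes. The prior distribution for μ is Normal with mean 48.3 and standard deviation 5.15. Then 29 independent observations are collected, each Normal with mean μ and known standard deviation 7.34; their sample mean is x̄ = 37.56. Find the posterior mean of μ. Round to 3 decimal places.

Prior precision 1/τ₀² = 1/5.15² = 0.0377038; data precision n/σ² = 29/7.34² = 0.538277.
Posterior precision = 0.0377038 + 0.538277 = 0.575981.
Posterior mean = (0.0377038·48.3 + 0.538277·37.56) / 0.575981 = 38.263.

Posterior mean ≈ 38.263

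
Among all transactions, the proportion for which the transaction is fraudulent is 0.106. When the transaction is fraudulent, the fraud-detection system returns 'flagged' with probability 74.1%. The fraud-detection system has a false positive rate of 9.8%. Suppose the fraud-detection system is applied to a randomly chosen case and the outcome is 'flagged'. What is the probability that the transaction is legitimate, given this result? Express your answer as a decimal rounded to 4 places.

Let H be the event that the transaction is fraudulent. P(H) = 0.106, so P(¬H) = 0.894. With E the 'flagged' result, P(E|H) = 0.741 and P(E|¬H) = 0.098.
P(E) = 0.741·0.106 + 0.098·0.894 = 0.078546 + 0.087612 = 0.16616.
By Bayes' theorem, P(H|E) = 0.078546 / 0.16616 = 0.4727. Hence P(¬H|E) = 1 − 0.4727 = 0.5273.

P(¬H | E) ≈ 0.5273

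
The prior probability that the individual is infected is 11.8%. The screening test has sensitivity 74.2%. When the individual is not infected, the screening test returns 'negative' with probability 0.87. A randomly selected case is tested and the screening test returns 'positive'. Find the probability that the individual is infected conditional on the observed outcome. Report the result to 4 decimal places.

Write H for 'the individual is infected'. Prior odds H:¬H = 0.118/0.882 = 0.13379. For the 'positive' outcome, the likelihood ratio is 0.742/0.13 = 5.7077.
Posterior odds = 0.13379 × 5.7077 = 0.76361, so P(H|E) = 0.76361/(1+0.76361) = 0.4330.

P(H | E) ≈ 0.4330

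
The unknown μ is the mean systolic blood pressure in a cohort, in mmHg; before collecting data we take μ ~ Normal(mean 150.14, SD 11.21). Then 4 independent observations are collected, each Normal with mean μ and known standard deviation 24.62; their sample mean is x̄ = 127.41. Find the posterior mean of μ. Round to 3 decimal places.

Posterior mean ≈ 139.836

Prior precision 1/τ₀² = 1/11.21² = 0.00795772; data precision n/σ² = 4/24.62² = 0.00659909.
Posterior precision = 0.00795772 + 0.00659909 = 0.0145568.
Posterior mean = (0.00795772·150.14 + 0.00659909·127.41) / 0.0145568 = 139.836.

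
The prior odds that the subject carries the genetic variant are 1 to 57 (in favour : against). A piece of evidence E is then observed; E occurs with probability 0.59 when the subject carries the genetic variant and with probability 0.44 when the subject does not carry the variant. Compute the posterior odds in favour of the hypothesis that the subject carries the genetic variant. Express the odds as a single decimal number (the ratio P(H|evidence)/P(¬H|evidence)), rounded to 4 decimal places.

Prior odds = 1/57 = 0.017544. In log-odds, ln(0.017544) = -4.0431.
Add log likelihood ratio: ln(1.3409) = 0.29335.
Posterior log-odds = -3.7497, so posterior odds = exp(-3.7497) = 0.023525.

Posterior odds ≈ 0.0235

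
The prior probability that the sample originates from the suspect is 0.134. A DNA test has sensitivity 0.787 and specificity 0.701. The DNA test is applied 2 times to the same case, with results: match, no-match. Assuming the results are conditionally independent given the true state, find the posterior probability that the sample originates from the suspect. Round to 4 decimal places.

With H the event that the sample originates from the suspect, the joint likelihood of the observed sequence is P(data|H) = 0.787·0.213 = 0.16763 and P(data|¬H) = 0.299·0.701 = 0.20960.
Bayes: P(H|data) = 0.134·0.16763 / (0.134·0.16763 + 0.866·0.20960) = 0.022463/0.20398 = 0.1101.

Posterior P(H) ≈ 0.1101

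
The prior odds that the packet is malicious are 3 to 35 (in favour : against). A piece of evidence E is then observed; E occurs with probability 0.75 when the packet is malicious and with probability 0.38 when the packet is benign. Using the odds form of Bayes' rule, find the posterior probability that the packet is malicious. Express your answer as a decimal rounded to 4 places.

Prior odds = 3/35 = 0.085714.
Likelihood ratio for E = 0.75/0.38 = 1.9737.
Posterior odds = prior odds × LR = 0.16917.
Posterior probability = odds/(1+odds) = 0.16917/1.1692 = 0.1447.

Posterior probability ≈ 0.1447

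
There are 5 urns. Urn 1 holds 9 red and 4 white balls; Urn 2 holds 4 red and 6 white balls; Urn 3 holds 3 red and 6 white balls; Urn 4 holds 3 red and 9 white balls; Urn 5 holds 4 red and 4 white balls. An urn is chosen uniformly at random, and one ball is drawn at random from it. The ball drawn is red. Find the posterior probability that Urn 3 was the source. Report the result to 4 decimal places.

Posterior probability ≈ 0.1532

P(red|Urn 1) = 0.6923; P(red|Urn 2) = 0.4; P(red|Urn 3) = 0.3333; P(red|Urn 4) = 0.25; P(red|Urn 5) = 0.5.
Prior × likelihood for each source: 0.2·0.6923=0.1385, 0.2·0.4=0.08000, 0.2·0.3333=0.06667, 0.2·0.25=0.05000, 0.2·0.5=0.1000. Summing gives P(red) = 0.43513.
P(Urn 3 | red) = 0.06667 / 0.43513 = 0.1532.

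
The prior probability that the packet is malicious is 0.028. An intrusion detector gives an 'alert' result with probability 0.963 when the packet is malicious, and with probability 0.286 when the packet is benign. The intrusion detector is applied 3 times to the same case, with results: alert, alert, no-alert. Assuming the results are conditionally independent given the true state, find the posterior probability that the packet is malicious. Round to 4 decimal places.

Posterior P(H) ≈ 0.0166

With H the event that the packet is malicious, the joint likelihood of the observed sequence is P(data|H) = 0.963·0.963·0.037 = 0.034313 and P(data|¬H) = 0.286·0.286·0.714 = 0.058402.
Bayes: P(H|data) = 0.028·0.034313 / (0.028·0.034313 + 0.972·0.058402) = 0.00096075/0.057728 = 0.0166.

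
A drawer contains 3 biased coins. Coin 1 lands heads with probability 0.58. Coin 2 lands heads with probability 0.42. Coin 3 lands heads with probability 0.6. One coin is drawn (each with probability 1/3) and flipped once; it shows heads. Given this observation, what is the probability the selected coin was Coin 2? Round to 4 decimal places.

P(heads|C1) = 0.58; P(heads|C2) = 0.42; P(heads|C3) = 0.6.
Prior × likelihood for each source: 0.333333·0.58=0.1933, 0.333333·0.42=0.1400, 0.333333·0.6=0.2000. Summing gives P(heads) = 0.53333.
P(Coin 2 | heads) = 0.1400 / 0.53333 = 0.2625.

Posterior probability ≈ 0.2625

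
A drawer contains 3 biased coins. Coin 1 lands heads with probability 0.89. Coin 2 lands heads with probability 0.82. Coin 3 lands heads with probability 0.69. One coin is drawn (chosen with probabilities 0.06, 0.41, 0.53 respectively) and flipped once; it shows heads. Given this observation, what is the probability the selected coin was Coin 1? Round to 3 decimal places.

P(heads|C1) = 0.89; P(heads|C2) = 0.82; P(heads|C3) = 0.69.
Prior × likelihood for each source: 0.06·0.89=0.05340, 0.41·0.82=0.3362, 0.53·0.69=0.3657. Summing gives P(heads) = 0.75530.
P(Coin 1 | heads) = 0.05340 / 0.75530 = 0.071.

Posterior probability ≈ 0.071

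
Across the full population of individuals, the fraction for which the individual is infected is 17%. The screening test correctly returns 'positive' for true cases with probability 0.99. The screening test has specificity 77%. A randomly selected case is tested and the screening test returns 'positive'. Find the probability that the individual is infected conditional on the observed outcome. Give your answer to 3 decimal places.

Write H for 'the individual is infected'. Prior odds H:¬H = 0.17/0.83 = 0.20482. For the 'positive' outcome, the likelihood ratio is 0.99/0.23 = 4.3043.
Posterior odds = 0.20482 × 4.3043 = 0.88161, so P(H|E) = 0.88161/(1+0.88161) = 0.469.

P(H | E) ≈ 0.469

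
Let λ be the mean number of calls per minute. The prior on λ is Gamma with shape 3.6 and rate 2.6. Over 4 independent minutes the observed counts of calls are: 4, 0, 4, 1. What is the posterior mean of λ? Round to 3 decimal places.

Posterior mean ≈ 1.909

Total count ∑xᵢ = 9 over n = 4 minutes.
Gamma is conjugate to the Poisson likelihood: posterior is Gamma(shape = 3.6+9 = 12.6, rate = 2.6+4 = 6.6).
E[λ | data] = 12.6/6.6 = 1.909.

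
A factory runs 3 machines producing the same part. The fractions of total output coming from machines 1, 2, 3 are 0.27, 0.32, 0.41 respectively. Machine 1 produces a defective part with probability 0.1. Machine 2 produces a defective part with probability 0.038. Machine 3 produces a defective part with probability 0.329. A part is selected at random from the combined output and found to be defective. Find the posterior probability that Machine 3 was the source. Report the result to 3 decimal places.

Tabulate prior·likelihood by source: [1] prior 0.27, lik 0.1, product 0.02700; [2] prior 0.32, lik 0.038, product 0.01216; [3] prior 0.41, lik 0.329, product 0.1349.
Normalizing constant = 0.17405; the posterior for Machine 3 is its product over the sum, 0.1349/0.17405 = 0.775.

Posterior probability ≈ 0.775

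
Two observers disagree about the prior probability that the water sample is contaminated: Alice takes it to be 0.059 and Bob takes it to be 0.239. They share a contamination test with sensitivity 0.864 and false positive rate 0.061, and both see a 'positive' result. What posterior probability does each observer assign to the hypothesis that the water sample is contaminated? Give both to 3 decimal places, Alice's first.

P('+'|H) = 0.864, P('+'|¬H) = 0.061.
Alice: numerator 0.864·0.059 = 0.050976; evidence = 0.050976+0.061·0.941 = 0.10838; posterior = 0.470.
Bob: numerator 0.864·0.239 = 0.20650; evidence = 0.20650+0.061·0.761 = 0.25292; posterior = 0.816.

Alice: 0.470; Bob: 0.816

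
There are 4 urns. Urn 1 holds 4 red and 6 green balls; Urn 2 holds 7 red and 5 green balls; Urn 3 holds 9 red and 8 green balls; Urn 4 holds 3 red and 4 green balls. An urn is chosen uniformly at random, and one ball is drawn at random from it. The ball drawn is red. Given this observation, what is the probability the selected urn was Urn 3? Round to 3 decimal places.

P(red|Urn 1) = 0.4; P(red|Urn 2) = 0.5833; P(red|Urn 3) = 0.5294; P(red|Urn 4) = 0.4286.
Prior × likelihood for each source: 0.25·0.4=0.1000, 0.25·0.5833=0.1458, 0.25·0.5294=0.1324, 0.25·0.4286=0.1071. Summing gives P(red) = 0.48533.
P(Urn 3 | red) = 0.1324 / 0.48533 = 0.273.

Posterior probability ≈ 0.273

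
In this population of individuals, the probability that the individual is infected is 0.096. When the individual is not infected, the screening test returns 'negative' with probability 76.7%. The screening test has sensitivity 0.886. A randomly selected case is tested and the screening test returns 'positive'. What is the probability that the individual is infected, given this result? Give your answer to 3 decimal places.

Write H for 'the individual is infected'. Prior odds H:¬H = 0.096/0.904 = 0.10619. For the 'positive' outcome, the likelihood ratio is 0.886/0.233 = 3.8026.
Posterior odds = 0.10619 × 3.8026 = 0.40381, so P(H|E) = 0.40381/(1+0.40381) = 0.288.

P(H | E) ≈ 0.288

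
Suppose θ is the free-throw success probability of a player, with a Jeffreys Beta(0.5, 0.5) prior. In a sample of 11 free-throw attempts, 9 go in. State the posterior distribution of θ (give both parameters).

Posterior: Beta(9.5, 2.5)

The binomial likelihood is conjugate to the Beta prior: with 9 successes and 2 failures, the posterior is Beta(0.5+9, 0.5+2) = Beta(9.5, 2.5).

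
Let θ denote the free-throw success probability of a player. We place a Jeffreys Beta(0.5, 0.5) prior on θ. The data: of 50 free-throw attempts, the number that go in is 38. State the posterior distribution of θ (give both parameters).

Posterior: Beta(38.5, 12.5)

Observing 38 successes and 12 failures updates Beta(0.5, 0.5) by adding the success and failure counts to the two shape parameters: α = 0.5+38 = 38.5, β = 0.5+12 = 12.5.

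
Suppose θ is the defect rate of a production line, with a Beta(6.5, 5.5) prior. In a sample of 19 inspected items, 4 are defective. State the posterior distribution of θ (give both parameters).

Observing 4 successes and 15 failures updates Beta(6.5, 5.5) by adding the success and failure counts to the two shape parameters: α = 6.5+4 = 10.5, β = 5.5+15 = 20.5.

Posterior: Beta(10.5, 20.5)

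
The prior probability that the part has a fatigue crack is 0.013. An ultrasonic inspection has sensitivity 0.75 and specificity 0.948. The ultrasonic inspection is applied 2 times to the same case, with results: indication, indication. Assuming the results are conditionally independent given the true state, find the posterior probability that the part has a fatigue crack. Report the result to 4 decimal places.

Posterior P(H) ≈ 0.7326

With H the event that the part has a fatigue crack, the joint likelihood of the observed sequence is P(data|H) = 0.75·0.75 = 0.56250 and P(data|¬H) = 0.052·0.052 = 0.0027040.
Bayes: P(H|data) = 0.013·0.56250 / (0.013·0.56250 + 0.987·0.0027040) = 0.0073125/0.0099813 = 0.7326.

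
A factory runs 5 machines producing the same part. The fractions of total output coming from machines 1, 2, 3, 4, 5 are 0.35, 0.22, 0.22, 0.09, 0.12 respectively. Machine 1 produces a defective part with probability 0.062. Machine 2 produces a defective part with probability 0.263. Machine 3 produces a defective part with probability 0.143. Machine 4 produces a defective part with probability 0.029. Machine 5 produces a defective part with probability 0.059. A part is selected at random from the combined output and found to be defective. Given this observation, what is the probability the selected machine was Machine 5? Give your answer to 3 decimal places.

P(defective|M1) = 0.062; P(defective|M2) = 0.263; P(defective|M3) = 0.143; P(defective|M4) = 0.029; P(defective|M5) = 0.059.
Prior × likelihood for each source: 0.35·0.062=0.02170, 0.22·0.263=0.05786, 0.22·0.143=0.03146, 0.09·0.029=0.002610, 0.12·0.059=0.007080. Summing gives P(defective) = 0.12071.
P(Machine 5 | defective) = 0.007080 / 0.12071 = 0.059.

Posterior probability ≈ 0.059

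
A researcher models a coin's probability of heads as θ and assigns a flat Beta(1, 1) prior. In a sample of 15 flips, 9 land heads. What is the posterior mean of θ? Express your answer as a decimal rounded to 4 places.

The binomial likelihood is conjugate to the Beta prior: with 9 successes and 6 failures, the posterior is Beta(1+9, 1+6) = Beta(10, 7).
E[θ | data] = 10/(10+7) = 0.5882.

Posterior mean ≈ 0.5882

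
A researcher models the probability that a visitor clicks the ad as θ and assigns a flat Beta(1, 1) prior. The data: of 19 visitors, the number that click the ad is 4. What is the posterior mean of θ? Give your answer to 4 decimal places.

Posterior mean ≈ 0.2381

Observing 4 successes and 15 failures updates Beta(1, 1) by adding the success and failure counts to the two shape parameters: α = 1+4 = 5, β = 1+15 = 16.
E[θ | data] = 5/(5+16) = 0.2381.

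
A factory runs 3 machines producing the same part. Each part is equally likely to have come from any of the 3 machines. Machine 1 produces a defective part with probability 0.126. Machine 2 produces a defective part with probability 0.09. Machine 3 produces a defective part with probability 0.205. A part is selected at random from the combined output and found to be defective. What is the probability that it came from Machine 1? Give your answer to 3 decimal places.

P(defective|M1) = 0.126; P(defective|M2) = 0.09; P(defective|M3) = 0.205.
Prior × likelihood for each source: 0.333333·0.126=0.04200, 0.333333·0.09=0.03000, 0.333333·0.205=0.06833. Summing gives P(defective) = 0.14033.
P(Machine 1 | defective) = 0.04200 / 0.14033 = 0.299.

Posterior probability ≈ 0.299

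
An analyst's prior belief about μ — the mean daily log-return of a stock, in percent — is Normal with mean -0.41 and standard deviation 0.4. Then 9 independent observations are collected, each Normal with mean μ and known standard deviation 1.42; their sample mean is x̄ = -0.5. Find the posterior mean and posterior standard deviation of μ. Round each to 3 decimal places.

Posterior mean ≈ -0.447; posterior SD ≈ 0.306

Prior precision 1/τ₀² = 1/0.4² = 6.25000; data precision n/σ² = 9/1.42² = 4.46340.
Posterior precision = 6.25000 + 4.46340 = 10.7134, giving posterior SD = 1/√10.7134 = 0.306.
Posterior mean = (6.25000·-0.41 + 4.46340·-0.5) / 10.7134 = -0.447.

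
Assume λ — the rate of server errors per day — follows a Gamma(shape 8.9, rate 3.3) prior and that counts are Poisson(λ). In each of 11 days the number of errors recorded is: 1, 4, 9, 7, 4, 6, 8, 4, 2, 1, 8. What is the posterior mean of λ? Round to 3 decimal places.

Total count ∑xᵢ = 54 over n = 11 days.
Gamma is conjugate to the Poisson likelihood: posterior is Gamma(shape = 8.9+54 = 62.9, rate = 3.3+11 = 14.3).
E[λ | data] = 62.9/14.3 = 4.399.

Posterior mean ≈ 4.399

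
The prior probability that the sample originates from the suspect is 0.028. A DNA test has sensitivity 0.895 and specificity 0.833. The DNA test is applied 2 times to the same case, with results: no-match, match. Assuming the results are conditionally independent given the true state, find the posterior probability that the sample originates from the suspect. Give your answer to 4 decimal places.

Posterior P(H) ≈ 0.0191

With H the event that the sample originates from the suspect, the joint likelihood of the observed sequence is P(data|H) = 0.105·0.895 = 0.093975 and P(data|¬H) = 0.833·0.167 = 0.13911.
Bayes: P(H|data) = 0.028·0.093975 / (0.028·0.093975 + 0.972·0.13911) = 0.0026313/0.13785 = 0.0191.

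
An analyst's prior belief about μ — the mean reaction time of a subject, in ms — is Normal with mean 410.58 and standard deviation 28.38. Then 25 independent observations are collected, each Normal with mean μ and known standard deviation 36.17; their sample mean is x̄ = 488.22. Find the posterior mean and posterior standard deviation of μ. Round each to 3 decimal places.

Prior precision 1/τ₀² = 1/28.38² = 0.00124158; data precision n/σ² = 25/36.17² = 0.0191092.
Posterior precision = 0.00124158 + 0.0191092 = 0.0203508, giving posterior SD = 1/√0.0203508 = 7.010.
Posterior mean = (0.00124158·410.58 + 0.0191092·488.22) / 0.0203508 = 483.483.

Posterior mean ≈ 483.483; posterior SD ≈ 7.010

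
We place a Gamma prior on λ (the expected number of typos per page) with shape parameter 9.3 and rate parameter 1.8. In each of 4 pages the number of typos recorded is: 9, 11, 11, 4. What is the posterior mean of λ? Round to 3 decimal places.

The Poisson likelihood adds the total count to the shape and the number of exposure periods to the rate. Here ∑xᵢ = 35 and n = 4, so shape 9.3→44.3 and rate 1.8→5.8.
Posterior mean = shape/rate = 44.3/5.8 = 7.638.

Posterior mean ≈ 7.638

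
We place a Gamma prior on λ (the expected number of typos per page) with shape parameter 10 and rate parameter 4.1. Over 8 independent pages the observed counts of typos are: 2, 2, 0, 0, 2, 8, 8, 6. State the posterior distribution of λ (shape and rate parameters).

Posterior: Gamma(shape=38, rate=12.1)

The Poisson likelihood adds the total count to the shape and the number of exposure periods to the rate. Here ∑xᵢ = 28 and n = 8, so shape 10→38 and rate 4.1→12.1.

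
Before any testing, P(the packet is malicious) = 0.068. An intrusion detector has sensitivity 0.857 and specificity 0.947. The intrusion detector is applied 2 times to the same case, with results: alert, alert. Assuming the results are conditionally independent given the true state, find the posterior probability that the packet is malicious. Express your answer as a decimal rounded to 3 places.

Posterior P(H) ≈ 0.950

Let H be the event that the packet is malicious; start with P(H) = 0.068. P('alert'|H) = 0.857, P('alert'|¬H) = 0.053.
Update on result 1 ('alert'): P(H) ← 0.857·0.0680 / (0.857·0.0680 + 0.053·0.9320) = 0.058276/0.10767 = 0.5412.
Update on result 2 ('alert'): P(H) ← 0.857·0.5412 / (0.857·0.5412 + 0.053·0.4588) = 0.46384/0.48815 = 0.9502.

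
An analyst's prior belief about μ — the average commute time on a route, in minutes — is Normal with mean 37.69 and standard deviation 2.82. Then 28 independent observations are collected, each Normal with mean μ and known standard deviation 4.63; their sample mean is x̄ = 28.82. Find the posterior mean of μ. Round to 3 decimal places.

Posterior mean ≈ 29.599

With known σ, the Normal prior is conjugate. Weight on the data is w = (n/σ²)/(n/σ² + 1/τ₀²) = 1.30616/(1.30616+0.125748) = 0.91218.
Posterior mean = w·x̄ + (1−w)·μ₀ = 0.91218·28.82 + 0.087819·37.69 = 29.599.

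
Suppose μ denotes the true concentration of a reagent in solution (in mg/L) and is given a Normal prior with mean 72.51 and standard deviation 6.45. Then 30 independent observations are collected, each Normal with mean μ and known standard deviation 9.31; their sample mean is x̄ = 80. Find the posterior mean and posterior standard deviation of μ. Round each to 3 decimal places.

With known σ, the Normal prior is conjugate. Weight on the data is w = (n/σ²)/(n/σ² + 1/τ₀²) = 0.346116/(0.346116+0.0240370) = 0.93506.
Posterior mean = w·x̄ + (1−w)·μ₀ = 0.93506·80 + 0.064938·72.51 = 79.514. Posterior variance = 1/(0.346116+0.0240370) = 2.70158, so SD = 1.644.

Posterior mean ≈ 79.514; posterior SD ≈ 1.644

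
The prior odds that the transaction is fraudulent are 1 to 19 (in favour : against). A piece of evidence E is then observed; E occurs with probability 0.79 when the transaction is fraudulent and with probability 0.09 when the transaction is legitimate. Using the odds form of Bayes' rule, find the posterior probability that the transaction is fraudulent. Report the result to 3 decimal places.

Prior odds = 1/19 = 0.052632.
Likelihood ratio for E = 0.79/0.09 = 8.7778.
Posterior odds = prior odds × LR = 0.46199.
Posterior probability = odds/(1+odds) = 0.46199/1.4620 = 0.316.

Posterior probability ≈ 0.316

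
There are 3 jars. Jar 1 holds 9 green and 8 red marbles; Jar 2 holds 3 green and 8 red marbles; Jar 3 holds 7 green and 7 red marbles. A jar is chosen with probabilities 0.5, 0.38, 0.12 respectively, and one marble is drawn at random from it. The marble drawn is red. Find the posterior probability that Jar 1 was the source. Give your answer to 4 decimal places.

Tabulate prior·likelihood by source: [1] prior 0.5, lik 0.4706, product 0.2353; [2] prior 0.38, lik 0.7273, product 0.2764; [3] prior 0.12, lik 0.5, product 0.06000.
Normalizing constant = 0.57166; the posterior for Jar 1 is its product over the sum, 0.2353/0.57166 = 0.4116.

Posterior probability ≈ 0.4116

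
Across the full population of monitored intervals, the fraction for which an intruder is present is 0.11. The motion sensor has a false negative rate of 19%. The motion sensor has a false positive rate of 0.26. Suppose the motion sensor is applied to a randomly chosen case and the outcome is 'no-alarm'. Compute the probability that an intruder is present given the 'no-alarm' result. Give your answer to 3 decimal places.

P(H | E) ≈ 0.031

Let H be the event that an intruder is present. P(H) = 0.11, so P(¬H) = 0.89. With E the 'no-alarm' result, P(E|H) = 0.19 and P(E|¬H) = 0.74.
P(E) = 0.19·0.11 + 0.74·0.89 = 0.020900 + 0.65860 = 0.67950.
By Bayes' theorem, P(H|E) = 0.020900 / 0.67950 = 0.031.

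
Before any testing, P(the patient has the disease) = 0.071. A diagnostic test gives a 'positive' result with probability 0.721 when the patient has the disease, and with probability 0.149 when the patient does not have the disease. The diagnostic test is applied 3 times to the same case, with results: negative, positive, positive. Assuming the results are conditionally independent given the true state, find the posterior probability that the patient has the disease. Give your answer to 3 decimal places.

Posterior P(H) ≈ 0.370

Let H be the event that the patient has the disease; start with P(H) = 0.071. P('positive'|H) = 0.721, P('positive'|¬H) = 0.149.
Update on result 1 ('negative'): P(H) ← 0.279·0.0710 / (0.279·0.0710 + 0.851·0.9290) = 0.019809/0.81039 = 0.0244.
Update on result 2 ('positive'): P(H) ← 0.721·0.0244 / (0.721·0.0244 + 0.149·0.9756) = 0.017624/0.16298 = 0.1081.
Update on result 3 ('positive'): P(H) ← 0.721·0.1081 / (0.721·0.1081 + 0.149·0.8919) = 0.077965/0.21085 = 0.3698.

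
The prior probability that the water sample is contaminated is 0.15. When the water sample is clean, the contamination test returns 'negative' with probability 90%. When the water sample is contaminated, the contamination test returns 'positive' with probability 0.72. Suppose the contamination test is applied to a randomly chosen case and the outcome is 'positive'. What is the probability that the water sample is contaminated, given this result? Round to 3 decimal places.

Write H for 'the water sample is contaminated'. Prior odds H:¬H = 0.15/0.85 = 0.17647. For the 'positive' outcome, the likelihood ratio is 0.72/0.1 = 7.2000.
Posterior odds = 0.17647 × 7.2000 = 1.2706, so P(H|E) = 1.2706/(1+1.2706) = 0.560.

P(H | E) ≈ 0.560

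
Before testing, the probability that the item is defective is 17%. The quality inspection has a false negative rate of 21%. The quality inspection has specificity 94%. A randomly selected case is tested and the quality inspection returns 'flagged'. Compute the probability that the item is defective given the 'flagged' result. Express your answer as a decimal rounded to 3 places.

P(H | E) ≈ 0.729

Let H be the event that the item is defective. P(H) = 0.17, so P(¬H) = 0.83. With E the 'flagged' result, P(E|H) = 0.79 and P(E|¬H) = 0.06.
P(E) = 0.79·0.17 + 0.06·0.83 = 0.13430 + 0.049800 = 0.18410.
By Bayes' theorem, P(H|E) = 0.13430 / 0.18410 = 0.729.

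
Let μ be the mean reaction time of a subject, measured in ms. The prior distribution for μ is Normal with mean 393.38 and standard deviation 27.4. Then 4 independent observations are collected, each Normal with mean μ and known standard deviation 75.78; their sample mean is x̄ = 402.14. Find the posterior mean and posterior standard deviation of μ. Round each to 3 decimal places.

Posterior mean ≈ 396.388; posterior SD ≈ 22.203

Prior precision 1/τ₀² = 1/27.4² = 0.00133198; data precision n/σ² = 4/75.78² = 0.00069655.
Posterior precision = 0.00133198 + 0.00069655 = 0.00202853, giving posterior SD = 1/√0.00202853 = 22.203.
Posterior mean = (0.00133198·393.38 + 0.00069655·402.14) / 0.00202853 = 396.388.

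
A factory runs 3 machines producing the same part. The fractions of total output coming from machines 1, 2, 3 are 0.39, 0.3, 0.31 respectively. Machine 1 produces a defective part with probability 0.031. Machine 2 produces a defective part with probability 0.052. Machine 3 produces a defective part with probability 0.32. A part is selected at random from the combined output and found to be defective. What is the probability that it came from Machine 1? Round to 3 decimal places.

P(defective|M1) = 0.031; P(defective|M2) = 0.052; P(defective|M3) = 0.32.
Prior × likelihood for each source: 0.39·0.031=0.01209, 0.3·0.052=0.01560, 0.31·0.32=0.09920. Summing gives P(defective) = 0.12689.
P(Machine 1 | defective) = 0.01209 / 0.12689 = 0.095.

Posterior probability ≈ 0.095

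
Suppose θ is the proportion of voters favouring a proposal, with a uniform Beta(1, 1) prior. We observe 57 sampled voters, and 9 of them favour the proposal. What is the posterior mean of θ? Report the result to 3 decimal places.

Observing 9 successes and 48 failures updates Beta(1, 1) by adding the success and failure counts to the two shape parameters: α = 1+9 = 10, β = 1+48 = 49.
Posterior mean = α/(α+β) = 10/59 = 0.169.

Posterior mean ≈ 0.169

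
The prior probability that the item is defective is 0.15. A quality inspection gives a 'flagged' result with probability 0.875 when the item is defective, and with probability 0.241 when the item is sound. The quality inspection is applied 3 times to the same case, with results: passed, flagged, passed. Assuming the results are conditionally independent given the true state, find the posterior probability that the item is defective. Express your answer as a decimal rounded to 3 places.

Posterior P(H) ≈ 0.017

Let H be the event that the item is defective; start with P(H) = 0.15. P('flagged'|H) = 0.875, P('flagged'|¬H) = 0.241.
Update on result 1 ('passed'): P(H) ← 0.125·0.1500 / (0.125·0.1500 + 0.759·0.8500) = 0.018750/0.66390 = 0.0282.
Update on result 2 ('flagged'): P(H) ← 0.875·0.0282 / (0.875·0.0282 + 0.241·0.9718) = 0.024712/0.25891 = 0.0954.
Update on result 3 ('passed'): P(H) ← 0.125·0.0954 / (0.125·0.0954 + 0.759·0.9046) = 0.011931/0.69849 = 0.0171.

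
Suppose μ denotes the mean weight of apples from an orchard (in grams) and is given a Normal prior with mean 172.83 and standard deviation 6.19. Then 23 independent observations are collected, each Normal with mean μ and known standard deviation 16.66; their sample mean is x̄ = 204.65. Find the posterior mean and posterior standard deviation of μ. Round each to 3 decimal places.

Posterior mean ≈ 197.029; posterior SD ≈ 3.029

With known σ, the Normal prior is conjugate. Weight on the data is w = (n/σ²)/(n/σ² + 1/τ₀²) = 0.0828663/(0.0828663+0.0260987) = 0.76049.
Posterior mean = w·x̄ + (1−w)·μ₀ = 0.76049·204.65 + 0.23951·172.83 = 197.029. Posterior variance = 1/(0.0828663+0.0260987) = 9.17726, so SD = 3.029.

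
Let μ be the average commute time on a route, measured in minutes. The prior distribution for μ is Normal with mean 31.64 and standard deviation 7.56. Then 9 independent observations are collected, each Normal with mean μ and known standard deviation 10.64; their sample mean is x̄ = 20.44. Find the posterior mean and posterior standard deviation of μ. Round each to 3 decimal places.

Posterior mean ≈ 22.460; posterior SD ≈ 3.211

Prior precision 1/τ₀² = 1/7.56² = 0.0174967; data precision n/σ² = 9/10.64² = 0.0794986.
Posterior precision = 0.0174967 + 0.0794986 = 0.0969953, giving posterior SD = 1/√0.0969953 = 3.211.
Posterior mean = (0.0174967·31.64 + 0.0794986·20.44) / 0.0969953 = 22.460.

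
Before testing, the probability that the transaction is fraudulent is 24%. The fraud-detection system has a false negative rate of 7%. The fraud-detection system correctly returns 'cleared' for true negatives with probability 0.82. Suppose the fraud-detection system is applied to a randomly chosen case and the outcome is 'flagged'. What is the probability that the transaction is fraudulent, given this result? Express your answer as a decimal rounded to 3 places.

Write H for 'the transaction is fraudulent'. Prior odds H:¬H = 0.24/0.76 = 0.31579. For the 'flagged' outcome, the likelihood ratio is 0.93/0.18 = 5.1667.
Posterior odds = 0.31579 × 5.1667 = 1.6316, so P(H|E) = 1.6316/(1+1.6316) = 0.620.

P(H | E) ≈ 0.620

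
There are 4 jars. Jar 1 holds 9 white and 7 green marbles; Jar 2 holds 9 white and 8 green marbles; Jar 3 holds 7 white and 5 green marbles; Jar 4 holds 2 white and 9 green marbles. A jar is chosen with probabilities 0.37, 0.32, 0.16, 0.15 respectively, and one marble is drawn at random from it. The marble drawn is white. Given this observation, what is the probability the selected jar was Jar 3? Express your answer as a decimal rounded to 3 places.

Tabulate prior·likelihood by source: [1] prior 0.37, lik 0.5625, product 0.2081; [2] prior 0.32, lik 0.5294, product 0.1694; [3] prior 0.16, lik 0.5833, product 0.09333; [4] prior 0.15, lik 0.1818, product 0.02727.
Normalizing constant = 0.49814; the posterior for Jar 3 is its product over the sum, 0.09333/0.49814 = 0.187.

Posterior probability ≈ 0.187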